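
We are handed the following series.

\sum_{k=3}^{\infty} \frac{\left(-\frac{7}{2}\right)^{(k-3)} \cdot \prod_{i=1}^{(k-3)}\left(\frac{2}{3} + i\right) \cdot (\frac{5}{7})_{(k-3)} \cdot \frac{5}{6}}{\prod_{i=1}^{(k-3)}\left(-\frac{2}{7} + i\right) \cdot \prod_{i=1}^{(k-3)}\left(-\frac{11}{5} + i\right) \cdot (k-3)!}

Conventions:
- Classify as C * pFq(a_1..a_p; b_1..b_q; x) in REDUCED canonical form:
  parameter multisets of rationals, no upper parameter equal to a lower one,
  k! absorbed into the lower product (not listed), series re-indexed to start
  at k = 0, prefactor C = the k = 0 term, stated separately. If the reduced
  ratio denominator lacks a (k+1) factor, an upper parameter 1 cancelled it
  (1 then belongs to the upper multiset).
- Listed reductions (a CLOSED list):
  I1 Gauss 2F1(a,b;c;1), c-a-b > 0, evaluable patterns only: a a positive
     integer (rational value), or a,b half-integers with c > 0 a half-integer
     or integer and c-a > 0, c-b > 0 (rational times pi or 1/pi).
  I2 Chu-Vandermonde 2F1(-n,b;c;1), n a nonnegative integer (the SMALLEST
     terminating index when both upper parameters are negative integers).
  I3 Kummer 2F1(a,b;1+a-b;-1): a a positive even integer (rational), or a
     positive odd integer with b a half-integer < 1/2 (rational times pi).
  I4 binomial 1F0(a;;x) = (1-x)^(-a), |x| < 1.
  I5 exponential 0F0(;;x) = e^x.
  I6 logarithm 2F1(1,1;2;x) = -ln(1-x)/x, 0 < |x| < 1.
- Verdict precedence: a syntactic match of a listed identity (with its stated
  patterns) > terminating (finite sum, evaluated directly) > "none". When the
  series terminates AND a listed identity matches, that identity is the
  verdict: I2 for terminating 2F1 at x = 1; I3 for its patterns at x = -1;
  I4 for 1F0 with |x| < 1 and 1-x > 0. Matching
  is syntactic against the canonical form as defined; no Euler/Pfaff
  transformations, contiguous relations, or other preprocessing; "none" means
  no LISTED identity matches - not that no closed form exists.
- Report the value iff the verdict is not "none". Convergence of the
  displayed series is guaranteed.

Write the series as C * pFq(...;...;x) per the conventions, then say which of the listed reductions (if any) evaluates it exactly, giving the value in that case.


Reduced: x = -\frac{7}{2}, 1F1, upper = {\frac{5}{3}}, lower = {-\frac{6}{5}}, C = \frac{5}{6}. Verdict: no listed reduction: x = -\frac{7}{2} and upper {\frac{5}{3}} fail every I1-I6 pattern.

First insight: x = -\frac{7}{2} and the lower running product (C = 5/6, x = -7/2) is a rising factorial.
Consecutive-term ratio: r(k) = -\frac{7}{2} * (k+\frac{5}{3}) / [(k-\frac{6}{5}) (k+1)] - rational in k, leading ratio -\frac{7}{2}; with t_0 = \frac{5}{6}, classification follows.


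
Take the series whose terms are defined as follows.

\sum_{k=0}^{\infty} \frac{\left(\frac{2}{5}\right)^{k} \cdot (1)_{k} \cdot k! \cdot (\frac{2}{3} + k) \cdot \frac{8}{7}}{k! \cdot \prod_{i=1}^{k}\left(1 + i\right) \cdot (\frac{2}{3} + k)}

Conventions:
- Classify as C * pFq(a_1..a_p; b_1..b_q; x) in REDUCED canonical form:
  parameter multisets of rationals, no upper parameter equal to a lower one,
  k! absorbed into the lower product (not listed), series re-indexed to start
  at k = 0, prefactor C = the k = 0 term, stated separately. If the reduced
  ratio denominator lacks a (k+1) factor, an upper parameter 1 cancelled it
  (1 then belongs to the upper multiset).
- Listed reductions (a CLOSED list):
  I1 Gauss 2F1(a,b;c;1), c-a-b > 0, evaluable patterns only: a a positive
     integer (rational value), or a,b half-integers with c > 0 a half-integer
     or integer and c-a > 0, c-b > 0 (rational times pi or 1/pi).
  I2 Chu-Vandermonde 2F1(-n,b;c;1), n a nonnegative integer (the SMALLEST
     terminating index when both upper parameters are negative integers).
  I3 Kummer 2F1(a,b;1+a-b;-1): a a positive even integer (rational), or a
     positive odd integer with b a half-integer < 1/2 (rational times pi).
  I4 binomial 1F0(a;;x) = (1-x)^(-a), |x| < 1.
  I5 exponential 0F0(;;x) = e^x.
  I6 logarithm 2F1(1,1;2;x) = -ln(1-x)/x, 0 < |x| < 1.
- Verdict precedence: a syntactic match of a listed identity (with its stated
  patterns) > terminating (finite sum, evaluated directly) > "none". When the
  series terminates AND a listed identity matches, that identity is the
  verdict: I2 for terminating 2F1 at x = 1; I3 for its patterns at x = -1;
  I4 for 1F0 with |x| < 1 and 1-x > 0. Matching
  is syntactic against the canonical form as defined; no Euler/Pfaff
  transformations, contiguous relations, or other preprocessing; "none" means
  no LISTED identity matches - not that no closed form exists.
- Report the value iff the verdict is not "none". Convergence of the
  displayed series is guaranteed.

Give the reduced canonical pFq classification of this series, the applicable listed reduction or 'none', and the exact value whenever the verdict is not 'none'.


Prefactor \frac{8}{7}, argument \frac{2}{5}: 2F1 with upper {1, 1} over lower {2}. Verdict: the logarithmic series (I6) fires (the logarithm: parameters (1,1;2), x = \frac{2}{5}). Sum: \left(-\frac{20}{7}\right) \cdot \ln\left(\frac{3}{5}\right).

Key observation: x = \frac{2}{5} and the factorial ratio (prefactor 8/7) (k+a-1)!/(a-1)! is a rising factorial (a)_k.
Ratio: r(k) = \frac{2}{5} * (k+1) (k+1) / [(k+2) (k+1)] - rational in k. x = \frac{2}{5}; t_0 = \frac{8}{7}; negate the roots.


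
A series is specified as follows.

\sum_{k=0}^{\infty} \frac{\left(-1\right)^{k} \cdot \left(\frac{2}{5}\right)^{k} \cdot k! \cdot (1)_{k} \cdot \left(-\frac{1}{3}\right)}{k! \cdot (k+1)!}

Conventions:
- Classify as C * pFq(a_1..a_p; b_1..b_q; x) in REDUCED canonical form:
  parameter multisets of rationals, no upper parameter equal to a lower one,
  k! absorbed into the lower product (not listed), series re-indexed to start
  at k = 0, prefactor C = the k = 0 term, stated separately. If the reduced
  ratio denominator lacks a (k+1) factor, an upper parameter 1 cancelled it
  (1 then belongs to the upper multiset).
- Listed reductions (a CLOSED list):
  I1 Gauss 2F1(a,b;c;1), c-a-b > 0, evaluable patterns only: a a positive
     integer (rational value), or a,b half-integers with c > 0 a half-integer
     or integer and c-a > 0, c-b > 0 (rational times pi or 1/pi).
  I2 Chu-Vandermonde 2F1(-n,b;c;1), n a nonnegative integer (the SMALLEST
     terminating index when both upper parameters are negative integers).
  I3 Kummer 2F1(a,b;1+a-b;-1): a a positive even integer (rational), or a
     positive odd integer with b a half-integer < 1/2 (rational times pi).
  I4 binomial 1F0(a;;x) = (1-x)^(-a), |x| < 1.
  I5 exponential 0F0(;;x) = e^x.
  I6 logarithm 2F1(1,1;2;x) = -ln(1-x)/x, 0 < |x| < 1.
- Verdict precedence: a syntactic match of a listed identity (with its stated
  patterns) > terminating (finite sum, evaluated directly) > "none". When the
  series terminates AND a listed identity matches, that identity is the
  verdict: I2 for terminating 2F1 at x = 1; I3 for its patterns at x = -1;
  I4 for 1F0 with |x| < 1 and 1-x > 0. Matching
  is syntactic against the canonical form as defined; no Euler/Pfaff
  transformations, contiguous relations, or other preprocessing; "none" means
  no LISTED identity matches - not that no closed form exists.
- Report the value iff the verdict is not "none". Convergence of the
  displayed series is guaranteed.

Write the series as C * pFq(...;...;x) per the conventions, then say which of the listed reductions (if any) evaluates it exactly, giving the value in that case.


Canonical form: C = -\frac{1}{3} times 2F1 with upper {1, 1}, lower {2}, x = -\frac{2}{5}. Verdict: the I6 logarithm reduction matches (the logarithm: parameters (1,1;2), x = -\frac{2}{5}). Sum: \left(-\frac{5}{6}\right) \cdot \ln\left(\frac{7}{5}\right).

Key step: t_0 being -\frac{1}{3}, the factorial ratio (C = -1/3) (k+a-1)!/(a-1)! is a rising factorial (a)_k.
Term ratio: r(k) = -\frac{2}{5} * (k+1) (k+1) / [(k+2) (k+1)] - rational; roots negated = parameters, x = -\frac{2}{5}, C = -\frac{1}{3}.


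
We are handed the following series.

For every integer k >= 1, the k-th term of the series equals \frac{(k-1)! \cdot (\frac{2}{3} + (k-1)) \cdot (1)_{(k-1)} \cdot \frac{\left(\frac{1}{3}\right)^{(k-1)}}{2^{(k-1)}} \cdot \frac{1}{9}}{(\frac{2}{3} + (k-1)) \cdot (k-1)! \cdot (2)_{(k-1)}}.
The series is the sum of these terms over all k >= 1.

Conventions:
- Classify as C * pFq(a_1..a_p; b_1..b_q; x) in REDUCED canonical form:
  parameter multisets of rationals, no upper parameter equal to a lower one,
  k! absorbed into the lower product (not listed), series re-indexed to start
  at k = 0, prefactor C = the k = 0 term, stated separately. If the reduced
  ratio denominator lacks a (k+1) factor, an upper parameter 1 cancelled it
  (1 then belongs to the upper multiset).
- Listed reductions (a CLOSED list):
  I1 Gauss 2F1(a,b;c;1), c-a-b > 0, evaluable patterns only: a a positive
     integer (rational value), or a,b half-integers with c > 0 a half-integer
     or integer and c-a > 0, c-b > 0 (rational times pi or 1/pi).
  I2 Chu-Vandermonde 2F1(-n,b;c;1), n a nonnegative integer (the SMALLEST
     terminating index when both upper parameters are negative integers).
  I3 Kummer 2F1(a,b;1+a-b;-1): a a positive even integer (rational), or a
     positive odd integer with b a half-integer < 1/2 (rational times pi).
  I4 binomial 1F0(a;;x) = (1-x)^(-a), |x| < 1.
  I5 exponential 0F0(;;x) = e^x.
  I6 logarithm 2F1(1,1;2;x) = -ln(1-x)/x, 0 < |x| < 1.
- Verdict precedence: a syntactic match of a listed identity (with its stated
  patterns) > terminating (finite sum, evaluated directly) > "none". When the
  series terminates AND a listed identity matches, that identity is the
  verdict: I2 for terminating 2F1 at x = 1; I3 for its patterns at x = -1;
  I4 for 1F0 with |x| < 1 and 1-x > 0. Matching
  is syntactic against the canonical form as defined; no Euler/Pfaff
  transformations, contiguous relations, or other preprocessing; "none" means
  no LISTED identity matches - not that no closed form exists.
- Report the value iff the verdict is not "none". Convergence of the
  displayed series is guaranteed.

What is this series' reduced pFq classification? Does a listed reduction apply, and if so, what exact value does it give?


Reduced: x = \frac{1}{6}, 2F1, upper = {1, 1}, lower = {2}, C = \frac{1}{9}. Verdict (x = \frac{1}{6}): the logarithmic series (I6) applies (the logarithm: parameters (1,1;2), x = \frac{1}{6}). Exact value: \left(-\frac{2}{3}\right) \cdot \ln\left(\frac{5}{6}\right).

Key step: x = \frac{1}{6} and the factorial ratio (C = 1/9) (k+a-1)!/(a-1)! is a rising factorial (a)_k.
Consecutive-term ratio: r(k) = \frac{1}{6} * (k+1) (k+1) / [(k+2) (k+1)] - rational in k. x = \frac{1}{6}; t_0 = \frac{1}{9}; negate the roots.


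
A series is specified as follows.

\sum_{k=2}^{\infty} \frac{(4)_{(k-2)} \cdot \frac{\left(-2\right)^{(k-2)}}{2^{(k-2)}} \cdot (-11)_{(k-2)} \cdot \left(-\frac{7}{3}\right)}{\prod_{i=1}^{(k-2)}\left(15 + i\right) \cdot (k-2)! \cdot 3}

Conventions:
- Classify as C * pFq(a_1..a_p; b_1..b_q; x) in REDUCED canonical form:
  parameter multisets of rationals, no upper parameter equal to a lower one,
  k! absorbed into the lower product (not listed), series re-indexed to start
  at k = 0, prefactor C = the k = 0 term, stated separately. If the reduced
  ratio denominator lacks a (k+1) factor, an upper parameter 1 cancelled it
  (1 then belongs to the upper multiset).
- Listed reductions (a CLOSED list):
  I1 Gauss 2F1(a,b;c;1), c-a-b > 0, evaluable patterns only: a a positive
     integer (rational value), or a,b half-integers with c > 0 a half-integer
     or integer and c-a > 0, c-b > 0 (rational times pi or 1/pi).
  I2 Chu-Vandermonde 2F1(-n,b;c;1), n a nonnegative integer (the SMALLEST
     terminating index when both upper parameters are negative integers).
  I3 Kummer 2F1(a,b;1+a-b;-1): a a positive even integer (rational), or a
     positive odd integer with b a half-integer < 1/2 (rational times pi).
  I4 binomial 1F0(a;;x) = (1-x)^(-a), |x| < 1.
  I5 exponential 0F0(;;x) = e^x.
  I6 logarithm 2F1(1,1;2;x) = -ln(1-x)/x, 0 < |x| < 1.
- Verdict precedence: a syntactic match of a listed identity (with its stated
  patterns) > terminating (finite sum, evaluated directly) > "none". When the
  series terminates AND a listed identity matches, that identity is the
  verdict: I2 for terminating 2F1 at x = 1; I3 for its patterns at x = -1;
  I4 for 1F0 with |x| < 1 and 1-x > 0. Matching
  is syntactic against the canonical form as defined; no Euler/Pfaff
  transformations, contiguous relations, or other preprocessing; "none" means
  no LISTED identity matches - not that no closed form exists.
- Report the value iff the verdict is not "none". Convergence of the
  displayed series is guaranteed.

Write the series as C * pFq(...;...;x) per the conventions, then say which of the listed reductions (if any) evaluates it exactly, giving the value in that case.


Prefactor -\frac{7}{9}, argument -1: 2F1 with upper {-11, 4} over lower {16}. Verdict: Kummer's theorem (I3) matches (x = -1; c = 16 equals 1+a-b for upper {-11, 4}: listed pattern). Sum: -\frac{245}{18}.

Key step: x = -1 and the two k-th powers (C = -7/9, x = -1) combine into one argument.
Step ratio: r(k) = -1 * (k-11) (k+4) / [(k+16) (k+1)] ; factor over Q: parameters, x = -1, and C = -\frac{7}{9}.


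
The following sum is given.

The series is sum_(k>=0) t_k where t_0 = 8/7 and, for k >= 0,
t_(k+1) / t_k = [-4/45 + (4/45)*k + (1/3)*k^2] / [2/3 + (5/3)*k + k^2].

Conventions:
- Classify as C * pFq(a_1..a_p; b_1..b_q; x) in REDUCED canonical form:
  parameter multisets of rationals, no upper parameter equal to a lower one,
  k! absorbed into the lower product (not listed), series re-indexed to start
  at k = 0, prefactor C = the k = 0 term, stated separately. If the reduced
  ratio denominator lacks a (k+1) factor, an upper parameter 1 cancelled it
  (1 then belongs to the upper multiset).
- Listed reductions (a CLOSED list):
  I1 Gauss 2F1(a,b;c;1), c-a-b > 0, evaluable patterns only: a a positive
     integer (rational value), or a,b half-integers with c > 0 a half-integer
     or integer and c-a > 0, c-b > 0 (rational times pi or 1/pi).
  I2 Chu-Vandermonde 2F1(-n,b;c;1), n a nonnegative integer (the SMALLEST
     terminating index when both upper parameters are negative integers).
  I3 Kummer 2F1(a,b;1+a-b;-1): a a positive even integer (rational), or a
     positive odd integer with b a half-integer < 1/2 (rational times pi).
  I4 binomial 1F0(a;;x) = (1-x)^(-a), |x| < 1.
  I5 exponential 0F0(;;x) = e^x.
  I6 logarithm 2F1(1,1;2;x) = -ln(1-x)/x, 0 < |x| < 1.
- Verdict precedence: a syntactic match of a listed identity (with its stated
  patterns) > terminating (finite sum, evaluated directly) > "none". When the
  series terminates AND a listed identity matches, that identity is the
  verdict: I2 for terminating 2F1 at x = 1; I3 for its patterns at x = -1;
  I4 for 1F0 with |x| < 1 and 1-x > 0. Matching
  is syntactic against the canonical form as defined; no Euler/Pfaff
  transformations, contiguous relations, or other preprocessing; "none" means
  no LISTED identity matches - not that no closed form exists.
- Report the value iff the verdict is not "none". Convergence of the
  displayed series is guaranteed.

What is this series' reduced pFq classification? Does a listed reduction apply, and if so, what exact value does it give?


Canonical form: C = 8/7 times 1F0 with upper {-2/5}, lower {-}, x = 1/3. Verdict at x = 1/3: the binomial series (I4) matches (the 1F0 binomial series: exponent 2/5, x = 1/3). Hence: (8/7) * (2/3)^(2/5).

Key step: x = (1/3) and the ratio is unreduced: k + 2/3 divides both sides (C = 8/7).
Consecutive-term ratio: r(k) = (1/3) * (k-2/5) / [(k+1)] - rational in k. x = (1/3); t_0 = 8/7; negate the roots.


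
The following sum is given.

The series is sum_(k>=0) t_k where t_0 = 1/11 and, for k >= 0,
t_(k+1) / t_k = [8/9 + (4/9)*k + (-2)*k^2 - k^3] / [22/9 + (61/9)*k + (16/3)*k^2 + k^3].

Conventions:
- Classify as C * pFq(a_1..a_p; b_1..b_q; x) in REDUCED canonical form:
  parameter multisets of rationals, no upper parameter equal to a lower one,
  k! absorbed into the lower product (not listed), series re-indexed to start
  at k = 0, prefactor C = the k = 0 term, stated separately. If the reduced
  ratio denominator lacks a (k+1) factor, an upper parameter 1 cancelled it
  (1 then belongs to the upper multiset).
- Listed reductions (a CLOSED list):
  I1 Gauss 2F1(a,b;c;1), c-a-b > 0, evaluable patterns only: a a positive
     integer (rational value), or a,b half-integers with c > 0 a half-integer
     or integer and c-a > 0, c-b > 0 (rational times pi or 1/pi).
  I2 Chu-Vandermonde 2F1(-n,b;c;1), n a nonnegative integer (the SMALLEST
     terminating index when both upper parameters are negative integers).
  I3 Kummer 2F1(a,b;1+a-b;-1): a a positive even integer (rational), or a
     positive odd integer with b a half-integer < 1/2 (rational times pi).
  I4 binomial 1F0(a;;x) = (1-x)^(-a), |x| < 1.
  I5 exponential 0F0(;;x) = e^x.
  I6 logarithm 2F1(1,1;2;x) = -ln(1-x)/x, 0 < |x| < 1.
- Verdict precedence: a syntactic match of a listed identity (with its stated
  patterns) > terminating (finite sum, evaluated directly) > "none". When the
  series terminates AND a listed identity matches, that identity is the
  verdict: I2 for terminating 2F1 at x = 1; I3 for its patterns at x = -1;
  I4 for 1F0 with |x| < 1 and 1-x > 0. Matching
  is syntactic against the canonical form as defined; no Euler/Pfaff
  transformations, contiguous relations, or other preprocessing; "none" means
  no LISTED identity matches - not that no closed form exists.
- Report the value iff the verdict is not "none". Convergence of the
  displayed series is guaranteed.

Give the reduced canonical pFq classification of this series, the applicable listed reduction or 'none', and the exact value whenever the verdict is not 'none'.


With C = 1/11: the canonical form is 2F1(-2/3, 2; 11/3; -1). Verdict: Kummer's theorem (I3) fires (x = -1; c = 11/3 equals 1+a-b for upper {-2/3, 2}: listed pattern). Hence: 4/33.

Key step: with t_0 = 1/11, cancel k + 2/3 from the displayed ratio first; then C = 1/11.
Ratio: r(k) = (-1) * (k-2/3) (k+2) / [(k+11/3) (k+1)] - rational; roots negated = parameters, x = (-1), C = 1/11.


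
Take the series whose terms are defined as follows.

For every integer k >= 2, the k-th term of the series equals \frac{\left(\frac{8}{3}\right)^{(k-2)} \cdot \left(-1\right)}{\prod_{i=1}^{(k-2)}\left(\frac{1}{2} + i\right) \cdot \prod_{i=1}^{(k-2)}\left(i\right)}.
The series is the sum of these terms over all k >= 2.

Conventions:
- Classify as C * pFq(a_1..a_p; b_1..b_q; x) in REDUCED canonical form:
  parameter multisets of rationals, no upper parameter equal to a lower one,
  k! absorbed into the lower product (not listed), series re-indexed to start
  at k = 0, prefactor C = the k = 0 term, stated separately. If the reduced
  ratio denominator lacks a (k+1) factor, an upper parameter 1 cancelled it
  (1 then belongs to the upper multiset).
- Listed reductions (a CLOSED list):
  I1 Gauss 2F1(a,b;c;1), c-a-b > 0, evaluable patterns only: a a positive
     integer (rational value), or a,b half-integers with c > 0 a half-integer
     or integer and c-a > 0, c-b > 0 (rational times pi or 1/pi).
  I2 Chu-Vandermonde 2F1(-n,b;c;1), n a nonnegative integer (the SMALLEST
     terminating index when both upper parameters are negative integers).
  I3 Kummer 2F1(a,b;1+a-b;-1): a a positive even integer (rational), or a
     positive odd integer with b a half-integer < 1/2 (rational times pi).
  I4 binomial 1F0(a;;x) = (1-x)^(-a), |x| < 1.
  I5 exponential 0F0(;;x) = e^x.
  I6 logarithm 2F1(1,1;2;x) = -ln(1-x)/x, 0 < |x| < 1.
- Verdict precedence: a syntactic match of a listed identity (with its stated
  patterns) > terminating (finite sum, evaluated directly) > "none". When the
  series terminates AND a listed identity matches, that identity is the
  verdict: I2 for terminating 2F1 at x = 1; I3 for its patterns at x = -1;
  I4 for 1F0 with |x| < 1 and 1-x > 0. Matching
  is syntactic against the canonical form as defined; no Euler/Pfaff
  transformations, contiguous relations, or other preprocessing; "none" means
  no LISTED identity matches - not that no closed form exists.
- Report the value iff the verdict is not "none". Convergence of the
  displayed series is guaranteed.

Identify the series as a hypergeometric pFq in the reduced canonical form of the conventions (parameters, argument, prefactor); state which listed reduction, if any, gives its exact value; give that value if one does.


The series (x = \frac{8}{3}) is 0F1: upper {-}, lower {\frac{3}{2}}, prefactor -1. Verdict: none. Every listed pattern misses the 0F1 form at \frac{8}{3}, upper {-}.

First insight: t_0 = -1 here, and the product of the first k integers (C = -1) is k!.
Ratio: r(k) = \frac{8}{3} * 1 / [(k+\frac{3}{2}) (k+1)] - rational; roots negated = parameters, x = \frac{8}{3}, C = -1.


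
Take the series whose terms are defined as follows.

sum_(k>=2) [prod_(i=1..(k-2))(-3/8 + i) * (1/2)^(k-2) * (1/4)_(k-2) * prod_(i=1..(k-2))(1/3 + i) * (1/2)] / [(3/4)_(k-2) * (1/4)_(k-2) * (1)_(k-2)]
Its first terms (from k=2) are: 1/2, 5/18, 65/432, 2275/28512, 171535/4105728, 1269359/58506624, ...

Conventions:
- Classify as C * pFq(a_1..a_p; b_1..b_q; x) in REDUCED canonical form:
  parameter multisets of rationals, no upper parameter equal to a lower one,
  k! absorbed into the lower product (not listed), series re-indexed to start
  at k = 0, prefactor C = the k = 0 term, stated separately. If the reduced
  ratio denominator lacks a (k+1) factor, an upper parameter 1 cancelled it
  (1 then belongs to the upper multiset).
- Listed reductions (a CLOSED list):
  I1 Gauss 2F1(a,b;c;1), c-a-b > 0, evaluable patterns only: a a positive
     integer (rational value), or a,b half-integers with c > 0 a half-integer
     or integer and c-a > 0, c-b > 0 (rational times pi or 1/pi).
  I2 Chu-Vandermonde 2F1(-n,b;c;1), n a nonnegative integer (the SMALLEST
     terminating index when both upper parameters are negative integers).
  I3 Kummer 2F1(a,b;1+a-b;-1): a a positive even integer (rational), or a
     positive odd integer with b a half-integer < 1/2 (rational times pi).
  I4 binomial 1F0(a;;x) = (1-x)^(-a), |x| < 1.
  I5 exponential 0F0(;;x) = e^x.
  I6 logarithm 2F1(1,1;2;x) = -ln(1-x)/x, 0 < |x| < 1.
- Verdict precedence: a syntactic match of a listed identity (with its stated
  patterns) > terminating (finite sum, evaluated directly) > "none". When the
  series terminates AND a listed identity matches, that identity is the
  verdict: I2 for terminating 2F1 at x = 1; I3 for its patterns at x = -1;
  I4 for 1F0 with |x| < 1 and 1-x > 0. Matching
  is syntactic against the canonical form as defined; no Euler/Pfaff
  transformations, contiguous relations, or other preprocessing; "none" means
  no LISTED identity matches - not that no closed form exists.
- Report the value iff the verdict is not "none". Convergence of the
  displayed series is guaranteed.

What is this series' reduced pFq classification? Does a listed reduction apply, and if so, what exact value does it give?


This is 1/2 * 2F1(5/8, 4/3; 3/4; 1/2) in reduced canonical form. Verdict: none. No listed pattern accepts 2F1(5/8, 4/3; 3/4; 1/2).

The tell: t_0 = 1/2 here, and the running product (C = 1/2, x = 1/2) telescopes to a rising factorial.
Adjacent-term ratio: r(k) = (1/2) * (k+5/8) (k+4/3) / [(k+3/4) (k+1)] - poly over poly, x = (1/2) from leading terms; C = 1/2 at k = 0.


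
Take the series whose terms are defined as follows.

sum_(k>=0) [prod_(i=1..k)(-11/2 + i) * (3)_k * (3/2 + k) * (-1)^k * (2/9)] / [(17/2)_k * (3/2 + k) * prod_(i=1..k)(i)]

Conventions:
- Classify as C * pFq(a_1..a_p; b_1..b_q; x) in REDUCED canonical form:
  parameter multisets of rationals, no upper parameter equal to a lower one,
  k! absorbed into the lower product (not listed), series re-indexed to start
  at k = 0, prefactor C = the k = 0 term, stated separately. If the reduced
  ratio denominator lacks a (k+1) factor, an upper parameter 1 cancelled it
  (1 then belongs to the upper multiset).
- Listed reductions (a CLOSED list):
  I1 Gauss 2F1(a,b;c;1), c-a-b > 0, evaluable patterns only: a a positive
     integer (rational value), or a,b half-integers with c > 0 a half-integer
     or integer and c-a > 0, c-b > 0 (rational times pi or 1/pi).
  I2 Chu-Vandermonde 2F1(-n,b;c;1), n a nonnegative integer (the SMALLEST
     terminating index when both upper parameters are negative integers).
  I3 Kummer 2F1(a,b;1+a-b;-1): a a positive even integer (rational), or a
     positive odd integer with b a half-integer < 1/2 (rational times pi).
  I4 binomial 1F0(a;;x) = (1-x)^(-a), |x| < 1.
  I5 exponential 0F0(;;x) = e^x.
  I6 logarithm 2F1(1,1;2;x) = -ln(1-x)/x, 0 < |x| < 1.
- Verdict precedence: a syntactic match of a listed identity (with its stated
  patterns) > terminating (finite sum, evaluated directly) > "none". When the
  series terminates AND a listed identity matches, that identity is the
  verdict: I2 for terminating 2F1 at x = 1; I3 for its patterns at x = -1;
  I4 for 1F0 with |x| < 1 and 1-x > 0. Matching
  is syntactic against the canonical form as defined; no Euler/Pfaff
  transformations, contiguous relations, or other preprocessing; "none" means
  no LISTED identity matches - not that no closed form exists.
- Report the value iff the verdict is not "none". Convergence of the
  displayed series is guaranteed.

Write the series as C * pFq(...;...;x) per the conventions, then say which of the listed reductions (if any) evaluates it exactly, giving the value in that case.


Key observation: from the first term 2/9: the running product (C = 2/9) telescopes to a rising factorial.
Consecutive-term ratio: r(k) = (-1) * (k-9/2) (k+3) / [(k+17/2) (k+1)] - rational in k, leading ratio (-1); with t_0 = 2/9, classification follows.

x = -1 here; the reduced form reads 2F1, upper {-9/2, 3}, lower {17/2}, C = 2/9. Verdict: Kummer's theorem (I3) matches (x = -1; c = 17/2 equals 1+a-b for upper {-9/2, 3}: listed pattern). Exact value: (5005/16384) * pi.


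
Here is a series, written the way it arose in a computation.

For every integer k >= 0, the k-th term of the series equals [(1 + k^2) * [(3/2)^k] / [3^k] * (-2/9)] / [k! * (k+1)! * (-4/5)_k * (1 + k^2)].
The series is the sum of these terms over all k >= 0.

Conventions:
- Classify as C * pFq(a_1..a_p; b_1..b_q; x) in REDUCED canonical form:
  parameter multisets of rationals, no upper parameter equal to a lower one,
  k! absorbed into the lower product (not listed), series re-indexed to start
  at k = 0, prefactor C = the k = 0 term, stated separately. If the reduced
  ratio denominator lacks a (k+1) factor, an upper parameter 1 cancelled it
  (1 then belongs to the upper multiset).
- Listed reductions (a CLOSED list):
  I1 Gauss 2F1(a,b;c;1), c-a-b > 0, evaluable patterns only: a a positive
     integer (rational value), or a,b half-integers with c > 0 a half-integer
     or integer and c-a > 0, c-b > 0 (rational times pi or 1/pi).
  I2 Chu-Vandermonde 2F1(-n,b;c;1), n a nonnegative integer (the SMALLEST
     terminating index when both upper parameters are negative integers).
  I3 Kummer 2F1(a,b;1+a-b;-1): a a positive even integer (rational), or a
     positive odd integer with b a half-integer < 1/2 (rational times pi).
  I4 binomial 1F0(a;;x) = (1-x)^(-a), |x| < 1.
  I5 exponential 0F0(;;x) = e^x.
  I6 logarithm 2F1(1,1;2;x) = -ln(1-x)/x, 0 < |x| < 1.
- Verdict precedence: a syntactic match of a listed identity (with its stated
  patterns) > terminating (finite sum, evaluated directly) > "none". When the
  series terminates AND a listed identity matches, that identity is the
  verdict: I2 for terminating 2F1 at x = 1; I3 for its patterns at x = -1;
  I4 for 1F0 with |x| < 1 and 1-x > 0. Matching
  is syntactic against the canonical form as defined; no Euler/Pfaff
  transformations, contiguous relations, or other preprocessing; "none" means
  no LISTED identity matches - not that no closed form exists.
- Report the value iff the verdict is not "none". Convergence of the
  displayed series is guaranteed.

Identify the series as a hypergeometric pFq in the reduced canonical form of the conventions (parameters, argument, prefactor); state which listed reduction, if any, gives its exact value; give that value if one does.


Classification (C = -2/9): 0F2 with upper {-}, lower {-4/5, 2}, argument x = 1/2. Verdict: none. Every listed pattern misses the 0F2 form at 1/2, upper {-}.

First insight: from the first term -2/9: the denominator's factorial ratio (prefactor -2/9) is a lower Pochhammer.
Step ratio: r(k) = (1/2) * 1 / [(k-4/5) (k+2) (k+1)] ; factor over Q: parameters, x = (1/2), and C = -2/9.


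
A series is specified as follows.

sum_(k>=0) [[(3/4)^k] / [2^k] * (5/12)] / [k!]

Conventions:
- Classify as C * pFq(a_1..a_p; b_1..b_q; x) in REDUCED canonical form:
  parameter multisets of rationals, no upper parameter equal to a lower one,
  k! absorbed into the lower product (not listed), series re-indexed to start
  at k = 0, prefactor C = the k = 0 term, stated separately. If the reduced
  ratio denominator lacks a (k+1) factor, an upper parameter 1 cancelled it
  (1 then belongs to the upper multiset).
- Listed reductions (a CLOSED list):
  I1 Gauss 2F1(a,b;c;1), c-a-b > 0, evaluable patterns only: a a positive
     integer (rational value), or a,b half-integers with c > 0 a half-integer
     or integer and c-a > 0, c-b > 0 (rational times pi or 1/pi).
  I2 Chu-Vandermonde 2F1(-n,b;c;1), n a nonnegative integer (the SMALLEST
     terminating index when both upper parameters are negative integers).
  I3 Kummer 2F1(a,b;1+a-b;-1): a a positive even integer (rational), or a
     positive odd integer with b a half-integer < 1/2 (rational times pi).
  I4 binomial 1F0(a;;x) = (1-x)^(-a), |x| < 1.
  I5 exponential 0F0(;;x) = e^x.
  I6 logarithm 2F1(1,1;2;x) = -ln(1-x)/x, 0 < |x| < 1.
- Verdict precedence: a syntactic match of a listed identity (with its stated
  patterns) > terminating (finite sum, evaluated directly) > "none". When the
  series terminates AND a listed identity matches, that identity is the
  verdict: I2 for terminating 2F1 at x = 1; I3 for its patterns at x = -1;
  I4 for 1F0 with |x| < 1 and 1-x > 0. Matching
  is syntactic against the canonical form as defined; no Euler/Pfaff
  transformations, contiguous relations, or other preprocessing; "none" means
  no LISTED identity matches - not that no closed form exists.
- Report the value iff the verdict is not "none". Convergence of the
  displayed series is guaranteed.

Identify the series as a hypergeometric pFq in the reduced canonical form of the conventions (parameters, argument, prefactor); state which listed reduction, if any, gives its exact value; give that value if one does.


With C = 5/12: the canonical form is 0F0(-; -; 3/8). Verdict: exponential (I5) matches (the 0F0 exponential series at x = 3/8). Sum: (5/12) * e^(3/8).

First insight: t_0 = 5/12 here, and the two k-th powers (C = 5/12) combine into one argument.
Adjacent-term ratio: r(k) = (3/8) * 1 / [(k+1)] - rational in k, leading ratio (3/8); with t_0 = 5/12, classification follows.


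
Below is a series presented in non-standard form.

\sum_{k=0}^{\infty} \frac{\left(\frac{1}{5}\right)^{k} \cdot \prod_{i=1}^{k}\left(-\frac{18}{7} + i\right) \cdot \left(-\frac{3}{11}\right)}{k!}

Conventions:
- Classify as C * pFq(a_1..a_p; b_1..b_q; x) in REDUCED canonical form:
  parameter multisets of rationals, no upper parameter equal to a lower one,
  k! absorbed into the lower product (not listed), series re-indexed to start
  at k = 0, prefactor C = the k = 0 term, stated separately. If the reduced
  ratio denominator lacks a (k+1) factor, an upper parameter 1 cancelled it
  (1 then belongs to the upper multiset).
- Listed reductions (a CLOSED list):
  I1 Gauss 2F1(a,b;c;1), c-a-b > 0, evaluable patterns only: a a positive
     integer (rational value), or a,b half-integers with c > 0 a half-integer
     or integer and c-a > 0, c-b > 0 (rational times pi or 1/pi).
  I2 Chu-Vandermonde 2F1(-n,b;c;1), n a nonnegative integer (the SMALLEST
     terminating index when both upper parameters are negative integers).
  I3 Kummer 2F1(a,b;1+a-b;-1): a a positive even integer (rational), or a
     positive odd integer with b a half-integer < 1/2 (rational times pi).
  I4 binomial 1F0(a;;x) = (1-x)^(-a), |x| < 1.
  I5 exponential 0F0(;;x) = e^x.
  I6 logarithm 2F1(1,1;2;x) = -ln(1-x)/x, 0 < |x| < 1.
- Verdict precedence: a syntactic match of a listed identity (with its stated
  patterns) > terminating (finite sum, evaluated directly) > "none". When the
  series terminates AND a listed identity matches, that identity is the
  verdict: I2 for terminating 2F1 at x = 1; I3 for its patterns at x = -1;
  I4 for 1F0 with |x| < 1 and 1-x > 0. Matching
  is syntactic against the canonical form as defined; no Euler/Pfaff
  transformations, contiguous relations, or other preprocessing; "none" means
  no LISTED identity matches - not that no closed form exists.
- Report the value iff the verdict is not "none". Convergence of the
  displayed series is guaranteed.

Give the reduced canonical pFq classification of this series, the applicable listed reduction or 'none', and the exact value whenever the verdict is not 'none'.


At argument \frac{1}{5}: a 1F0 with upper {-\frac{11}{7}}, lower {-}, scaled by C = -\frac{3}{11}. Verdict: the I4 binomial reduction matches (the 1F0 binomial series: exponent 11/7, x = \frac{1}{5}). Its exact value is \left(-\frac{3}{11}\right) \cdot \left(\frac{4}{5}\right)^{\frac{11}{7}}.

Key observation: t_0 = -\frac{3}{11} here, and the running product (C = -3/11) telescopes to a rising factorial.
Ratio: r(k) = \frac{1}{5} * (k-\frac{11}{7}) / [(k+1)] - rational in k, leading ratio \frac{1}{5}; with t_0 = -\frac{3}{11}, classification follows.


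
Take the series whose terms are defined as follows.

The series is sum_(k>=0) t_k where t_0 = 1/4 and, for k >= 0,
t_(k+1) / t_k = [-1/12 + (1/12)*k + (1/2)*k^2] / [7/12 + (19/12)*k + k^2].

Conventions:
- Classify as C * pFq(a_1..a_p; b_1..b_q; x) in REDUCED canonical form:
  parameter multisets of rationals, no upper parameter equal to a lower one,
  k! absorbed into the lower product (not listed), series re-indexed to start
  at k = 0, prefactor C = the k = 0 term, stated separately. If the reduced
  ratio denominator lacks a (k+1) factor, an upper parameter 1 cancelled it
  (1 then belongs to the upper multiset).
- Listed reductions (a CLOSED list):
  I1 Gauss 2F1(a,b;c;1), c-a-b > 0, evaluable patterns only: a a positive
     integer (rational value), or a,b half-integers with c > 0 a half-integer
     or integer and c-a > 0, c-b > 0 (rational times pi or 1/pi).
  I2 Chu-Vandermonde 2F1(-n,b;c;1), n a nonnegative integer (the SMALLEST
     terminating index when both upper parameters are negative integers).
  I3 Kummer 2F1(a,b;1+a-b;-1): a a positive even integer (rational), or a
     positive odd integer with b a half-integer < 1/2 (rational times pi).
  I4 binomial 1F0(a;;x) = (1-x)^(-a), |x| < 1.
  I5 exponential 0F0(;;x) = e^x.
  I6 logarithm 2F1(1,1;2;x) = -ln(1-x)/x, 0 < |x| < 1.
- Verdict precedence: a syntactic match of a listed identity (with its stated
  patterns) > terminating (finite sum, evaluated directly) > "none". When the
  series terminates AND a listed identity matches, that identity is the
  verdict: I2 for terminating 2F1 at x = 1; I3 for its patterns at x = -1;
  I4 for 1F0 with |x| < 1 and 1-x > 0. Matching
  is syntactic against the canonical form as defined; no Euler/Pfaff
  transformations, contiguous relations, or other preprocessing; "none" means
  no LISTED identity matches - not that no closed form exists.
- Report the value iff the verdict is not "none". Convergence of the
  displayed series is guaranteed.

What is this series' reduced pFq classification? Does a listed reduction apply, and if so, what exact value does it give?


First insight: x = (1/2) and factor the ratio over Q (prefactor 1/4): negated roots = parameters.
Adjacent-term ratio: r(k) = (1/2) * (k-1/3) (k+1/2) / [(k+7/12) (k+1)] - rational; roots negated = parameters, x = (1/2), C = 1/4.

x = 1/2 here; the reduced form reads 2F1, upper {-1/3, 1/2}, lower {7/12}, C = 1/4. Verdict: none here - no I1-I6 shape fits x = 1/2 with lower {7/12}.


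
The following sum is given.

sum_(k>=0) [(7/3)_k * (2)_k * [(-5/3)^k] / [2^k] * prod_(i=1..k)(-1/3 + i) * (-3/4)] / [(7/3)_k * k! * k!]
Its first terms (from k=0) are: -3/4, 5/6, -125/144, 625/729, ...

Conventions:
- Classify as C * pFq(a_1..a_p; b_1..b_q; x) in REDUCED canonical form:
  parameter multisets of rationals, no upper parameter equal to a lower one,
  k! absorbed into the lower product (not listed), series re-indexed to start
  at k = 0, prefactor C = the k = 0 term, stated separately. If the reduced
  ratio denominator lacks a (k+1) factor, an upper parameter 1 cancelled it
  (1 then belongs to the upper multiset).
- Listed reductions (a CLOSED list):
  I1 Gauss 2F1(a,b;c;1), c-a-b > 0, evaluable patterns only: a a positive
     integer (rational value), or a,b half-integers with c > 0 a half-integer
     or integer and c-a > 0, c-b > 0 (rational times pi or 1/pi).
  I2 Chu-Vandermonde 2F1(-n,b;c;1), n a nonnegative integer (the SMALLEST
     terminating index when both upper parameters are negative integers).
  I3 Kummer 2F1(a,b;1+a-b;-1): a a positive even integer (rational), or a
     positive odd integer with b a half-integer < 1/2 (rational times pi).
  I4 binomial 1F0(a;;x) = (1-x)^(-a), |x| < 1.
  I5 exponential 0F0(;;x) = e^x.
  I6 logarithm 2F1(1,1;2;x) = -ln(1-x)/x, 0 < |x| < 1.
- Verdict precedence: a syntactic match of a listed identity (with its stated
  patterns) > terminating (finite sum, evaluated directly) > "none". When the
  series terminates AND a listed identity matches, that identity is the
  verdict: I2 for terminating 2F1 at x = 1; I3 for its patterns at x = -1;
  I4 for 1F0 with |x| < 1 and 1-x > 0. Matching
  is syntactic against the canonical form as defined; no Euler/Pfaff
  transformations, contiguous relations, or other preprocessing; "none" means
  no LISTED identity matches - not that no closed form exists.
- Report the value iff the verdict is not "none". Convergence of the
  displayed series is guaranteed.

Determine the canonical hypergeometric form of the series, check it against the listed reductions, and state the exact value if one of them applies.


Classification (C = -3/4): 2F1 with upper {2/3, 2}, lower {1}, argument x = -5/6. Verdict: none (x = -5/6): each listed identity misses the multisets {2/3, 2} ; {1}.

Key observation: with t_0 = -3/4, the two k-th powers (prefactor -3/4) combine into one argument.
Adjacent-term ratio: r(k) = (-5/6) * (k+2/3) (k+2) / [(k+1) (k+1)] ; factor over Q: parameters, x = (-5/6), and C = -3/4.


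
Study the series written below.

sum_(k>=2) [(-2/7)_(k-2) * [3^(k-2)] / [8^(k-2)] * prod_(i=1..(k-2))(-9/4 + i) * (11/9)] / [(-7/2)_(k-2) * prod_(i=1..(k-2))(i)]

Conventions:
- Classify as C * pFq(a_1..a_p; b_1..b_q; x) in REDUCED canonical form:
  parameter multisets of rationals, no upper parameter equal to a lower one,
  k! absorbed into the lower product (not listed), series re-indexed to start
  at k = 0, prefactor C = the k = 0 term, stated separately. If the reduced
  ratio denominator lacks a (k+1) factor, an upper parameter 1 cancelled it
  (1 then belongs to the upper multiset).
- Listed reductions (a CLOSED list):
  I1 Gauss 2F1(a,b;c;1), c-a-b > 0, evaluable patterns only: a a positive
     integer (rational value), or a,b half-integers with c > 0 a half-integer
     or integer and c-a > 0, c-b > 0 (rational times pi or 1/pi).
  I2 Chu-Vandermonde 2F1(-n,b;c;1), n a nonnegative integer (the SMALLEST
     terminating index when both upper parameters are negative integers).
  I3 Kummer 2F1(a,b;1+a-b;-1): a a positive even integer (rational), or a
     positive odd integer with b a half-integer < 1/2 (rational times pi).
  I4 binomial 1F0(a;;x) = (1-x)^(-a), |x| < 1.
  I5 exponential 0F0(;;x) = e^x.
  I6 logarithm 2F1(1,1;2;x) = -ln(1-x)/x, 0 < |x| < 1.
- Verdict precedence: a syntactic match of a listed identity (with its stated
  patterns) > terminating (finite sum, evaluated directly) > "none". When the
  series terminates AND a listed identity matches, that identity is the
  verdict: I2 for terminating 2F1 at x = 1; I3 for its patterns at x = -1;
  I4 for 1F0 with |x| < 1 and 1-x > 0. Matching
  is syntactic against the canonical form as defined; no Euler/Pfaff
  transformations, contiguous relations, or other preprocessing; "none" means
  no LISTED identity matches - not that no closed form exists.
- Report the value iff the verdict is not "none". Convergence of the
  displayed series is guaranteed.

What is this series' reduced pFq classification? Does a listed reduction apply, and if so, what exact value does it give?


Prefactor 11/9, argument 3/8: 2F1 with upper {-5/4, -2/7} over lower {-7/2}. Verdict: no listed reduction: x = 3/8 and upper {-5/4, -2/7} fail every I1-I6 pattern.

First insight: with t_0 = 11/9, the running product (prefactor 11/9) telescopes to a rising factorial.
Adjacent-term ratio: r(k) = (3/8) * (k-5/4) (k-2/7) / [(k-7/2) (k+1)] - rational; roots negated = parameters, x = (3/8), C = 11/9.
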